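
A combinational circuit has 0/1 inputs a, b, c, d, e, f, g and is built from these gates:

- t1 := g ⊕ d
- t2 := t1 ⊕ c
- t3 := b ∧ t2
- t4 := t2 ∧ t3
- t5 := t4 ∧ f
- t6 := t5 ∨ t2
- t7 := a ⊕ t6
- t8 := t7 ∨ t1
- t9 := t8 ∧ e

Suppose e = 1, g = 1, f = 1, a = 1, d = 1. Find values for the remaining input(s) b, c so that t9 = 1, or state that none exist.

t9 = t8 ∧ e must be 1, so both t8 = 1 and e = 1.
t8 = t7 ∨ t1 must be 1, so at least one of t7, t1 is 1.
Check with e = 1, g = 1, f = 1, a = 1, d = 1 and b=0, c=0:
t1 = g ⊕ d = 1 ⊕ 1 = 0
t2 = t1 ⊕ c = 0 ⊕ 0 = 0
t3 = b ∧ t2 = 0 ∧ 0 = 0
t4 = t2 ∧ t3 = 0 ∧ 0 = 0
t5 = t4 ∧ f = 0 ∧ 1 = 0
t6 = t5 ∨ t2 = 0 ∨ 0 = 0
t7 = a ⊕ t6 = 1 ⊕ 0 = 1
t8 = t7 ∨ t1 = 1 ∨ 0 = 1
t9 = t8 ∧ e = 1 ∧ 1 = 1
So t9 = 1.

b=0, c=0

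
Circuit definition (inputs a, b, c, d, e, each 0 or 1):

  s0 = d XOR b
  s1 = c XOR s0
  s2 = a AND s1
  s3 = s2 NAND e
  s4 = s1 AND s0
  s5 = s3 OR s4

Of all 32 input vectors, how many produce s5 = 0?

s5 = s3 OR s4 must be 0, so both s3 = 0 and s4 = 0.
Satisfying assignments:
  a=1, b=0, c=1, d=0, e=1
  a=1, b=1, c=1, d=1, e=1

2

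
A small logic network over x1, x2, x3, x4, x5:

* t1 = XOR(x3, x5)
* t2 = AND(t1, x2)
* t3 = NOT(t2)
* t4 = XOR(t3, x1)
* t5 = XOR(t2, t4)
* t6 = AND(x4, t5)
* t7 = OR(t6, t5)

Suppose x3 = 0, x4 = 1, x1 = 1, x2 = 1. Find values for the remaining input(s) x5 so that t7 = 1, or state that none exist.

no solution exists

With x3 = 0, x4 = 1, x1 = 1, x2 = 1 fixed, none of the 2 settings of x5 give t7 = 1.
For example, with x5=1:
t1 = XOR(x3, x5) = XOR(0, 1) = 1
t2 = AND(t1, x2) = AND(1, 1) = 1
t3 = NOT(t2) = NOT 1 = 0
t4 = XOR(t3, x1) = XOR(0, 1) = 1
t5 = XOR(t2, t4) = XOR(1, 1) = 0
t6 = AND(x4, t5) = AND(1, 0) = 0
t7 = OR(t6, t5) = OR(0, 0) = 0
giving t7 = 0 ≠ 1.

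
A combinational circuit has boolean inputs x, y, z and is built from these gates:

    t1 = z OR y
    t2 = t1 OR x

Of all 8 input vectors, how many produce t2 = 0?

t2 = t1 OR x must be 0, so both t1 = 0 and x = 0.
Enumerating the 8 input combinations, 1 give t2 = 0 and 7 give t2 = 1.

1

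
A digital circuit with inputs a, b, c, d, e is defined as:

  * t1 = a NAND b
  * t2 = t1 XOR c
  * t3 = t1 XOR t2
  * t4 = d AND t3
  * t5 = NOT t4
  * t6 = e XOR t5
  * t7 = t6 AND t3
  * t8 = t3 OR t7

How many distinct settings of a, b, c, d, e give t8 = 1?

16

t8 = t3 OR t7 must be 1, so at least one of t3, t7 is 1.
Enumerating the 32 input combinations, 16 give t8 = 1 and 16 give t8 = 0.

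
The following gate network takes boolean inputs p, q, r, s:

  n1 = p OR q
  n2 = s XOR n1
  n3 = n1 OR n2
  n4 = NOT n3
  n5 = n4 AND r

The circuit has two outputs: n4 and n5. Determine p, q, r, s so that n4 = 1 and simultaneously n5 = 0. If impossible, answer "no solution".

p=0, q=0, r=0, s=0

Check with p=0, q=0, r=0, s=0:
n1 = p OR q = 0 OR 0 = 0
n2 = s XOR n1 = 0 XOR 0 = 0
n3 = n1 OR n2 = 0 OR 0 = 0
n4 = NOT n3 = NOT 0 = 1
n5 = n4 AND r = 1 AND 0 = 0
So n4 = 1 and n5 = 0.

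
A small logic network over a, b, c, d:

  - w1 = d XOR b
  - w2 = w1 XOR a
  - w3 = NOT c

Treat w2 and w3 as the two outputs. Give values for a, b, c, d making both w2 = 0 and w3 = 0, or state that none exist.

Check with a=1, b=1, c=1, d=0:
w1 = d XOR b = 0 XOR 1 = 1
w2 = w1 XOR a = 1 XOR 1 = 0
w3 = NOT c = NOT 1 = 0
So w2 = 0 and w3 = 0.

a=1, b=1, c=1, d=0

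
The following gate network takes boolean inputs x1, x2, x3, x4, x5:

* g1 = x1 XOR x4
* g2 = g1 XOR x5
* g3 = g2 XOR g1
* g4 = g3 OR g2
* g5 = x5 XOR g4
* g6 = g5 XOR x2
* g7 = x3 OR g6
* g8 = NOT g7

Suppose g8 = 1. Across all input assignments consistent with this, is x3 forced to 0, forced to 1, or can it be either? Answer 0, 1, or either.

0

g8 = NOT g7 must be 1, so g7 = 0.
g7 = x3 OR g6 must be 0, so both x3 = 0 and g6 = 0.
Every assignment with g8 = 1 has x3 = 0; there are 8 such assignment(s).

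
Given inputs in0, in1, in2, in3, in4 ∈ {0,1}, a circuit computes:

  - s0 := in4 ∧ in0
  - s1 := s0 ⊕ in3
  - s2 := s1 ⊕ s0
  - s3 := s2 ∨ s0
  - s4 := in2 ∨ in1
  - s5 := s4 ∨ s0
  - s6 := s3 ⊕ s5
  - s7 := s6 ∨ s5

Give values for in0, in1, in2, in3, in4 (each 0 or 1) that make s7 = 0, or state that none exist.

s7 = s6 ∨ s5 must be 0, so both s6 = 0 and s5 = 0.
s6 = s3 ⊕ s5 must be 0, so s3 and s5 are equal.
Check with in0=1, in1=0, in2=0, in3=0, in4=0:
s0 = in4 ∧ in0 = 0 ∧ 1 = 0
s1 = s0 ⊕ in3 = 0 ⊕ 0 = 0
s2 = s1 ⊕ s0 = 0 ⊕ 0 = 0
s3 = s2 ∨ s0 = 0 ∨ 0 = 0
s4 = in2 ∨ in1 = 0 ∨ 0 = 0
s5 = s4 ∨ s0 = 0 ∨ 0 = 0
s6 = s3 ⊕ s5 = 0 ⊕ 0 = 0
s7 = s6 ∨ s5 = 0 ∨ 0 = 0
So s7 = 0 as required.

in0=1, in1=0, in2=0, in3=0, in4=0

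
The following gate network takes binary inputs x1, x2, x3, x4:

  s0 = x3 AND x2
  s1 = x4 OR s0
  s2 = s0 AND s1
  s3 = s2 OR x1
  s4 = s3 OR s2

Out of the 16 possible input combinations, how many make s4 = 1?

s4 = s3 OR s2 must be 1, so at least one of s3, s2 is 1.
Enumerating the 16 input combinations, 10 give s4 = 1 and 6 give s4 = 0.

10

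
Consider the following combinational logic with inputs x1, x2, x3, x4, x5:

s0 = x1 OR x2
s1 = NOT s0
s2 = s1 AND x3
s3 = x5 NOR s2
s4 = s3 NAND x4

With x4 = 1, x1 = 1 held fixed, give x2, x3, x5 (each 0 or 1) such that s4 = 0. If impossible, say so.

x2=1, x3=1, x5=0

s4 = s3 NAND x4 must be 0, so both s3 = 1 and x4 = 1.
s3 = x5 NOR s2 must be 1, so both x5 = 0 and s2 = 0.
Check with x4 = 1, x1 = 1 and x2=1, x3=1, x5=0:
s0 = x1 OR x2 = 1 OR 1 = 1
s1 = NOT s0 = NOT 1 = 0
s2 = s1 AND x3 = 0 AND 1 = 0
s3 = x5 NOR s2 = 0 NOR 0 = 1
s4 = s3 NAND x4 = 1 NAND 1 = 0
So s4 = 0.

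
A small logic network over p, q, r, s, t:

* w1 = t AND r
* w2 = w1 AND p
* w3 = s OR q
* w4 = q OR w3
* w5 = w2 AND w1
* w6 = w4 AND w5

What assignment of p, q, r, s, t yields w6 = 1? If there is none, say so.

Check with p=1, q=1, r=1, s=0, t=1:
w1 = t AND r = 1 AND 1 = 1
w2 = w1 AND p = 1 AND 1 = 1
w3 = s OR q = 0 OR 1 = 1
w4 = q OR w3 = 1 OR 1 = 1
w5 = w2 AND w1 = 1 AND 1 = 1
w6 = w4 AND w5 = 1 AND 1 = 1
So w6 = 1 as required.

p=1, q=1, r=1, s=0, t=1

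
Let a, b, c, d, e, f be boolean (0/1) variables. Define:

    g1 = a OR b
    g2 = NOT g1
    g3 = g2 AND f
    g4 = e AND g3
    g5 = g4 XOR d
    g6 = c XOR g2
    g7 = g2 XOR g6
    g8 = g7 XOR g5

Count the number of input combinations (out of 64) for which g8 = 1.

g8 = g7 XOR g5 must be 1, so g7 and g5 differ.
Enumerating the 64 input combinations, 32 give g8 = 1 and 32 give g8 = 0.

32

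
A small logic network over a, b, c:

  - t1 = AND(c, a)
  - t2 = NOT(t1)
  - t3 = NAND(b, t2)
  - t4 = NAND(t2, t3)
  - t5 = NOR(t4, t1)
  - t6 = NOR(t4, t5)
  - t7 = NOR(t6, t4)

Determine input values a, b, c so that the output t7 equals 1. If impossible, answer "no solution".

a=1, b=0, c=0

t7 = NOR(t6, t4) must be 1, so both t6 = 0 and t4 = 0.
t6 = NOR(t4, t5) must be 0, so at least one of t4, t5 is 1.
Check with a=1, b=0, c=0:
t1 = AND(c, a) = AND(0, 1) = 0
t2 = NOT(t1) = NOT 0 = 1
t3 = NAND(b, t2) = NAND(0, 1) = 1
t4 = NAND(t2, t3) = NAND(1, 1) = 0
t5 = NOR(t4, t1) = NOR(0, 0) = 1
t6 = NOR(t4, t5) = NOR(0, 1) = 0
t7 = NOR(t6, t4) = NOR(0, 0) = 1
So t7 = 1 as required.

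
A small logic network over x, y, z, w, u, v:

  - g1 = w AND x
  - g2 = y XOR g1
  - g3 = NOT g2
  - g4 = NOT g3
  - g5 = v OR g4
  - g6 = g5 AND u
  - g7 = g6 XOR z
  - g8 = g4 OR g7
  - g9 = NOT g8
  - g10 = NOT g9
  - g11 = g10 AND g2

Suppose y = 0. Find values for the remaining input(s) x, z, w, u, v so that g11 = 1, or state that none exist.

g11 = g10 AND g2 must be 1, so both g10 = 1 and g2 = 1.
g10 = NOT g9 must be 1, so g9 = 0.
Check with y = 0 and x=1, z=1, w=1, u=1, v=1:
g1 = w AND x = 1 AND 1 = 1
g2 = y XOR g1 = 0 XOR 1 = 1
g3 = NOT g2 = NOT 1 = 0
g4 = NOT g3 = NOT 0 = 1
g5 = v OR g4 = 1 OR 1 = 1
g6 = g5 AND u = 1 AND 1 = 1
g7 = g6 XOR z = 1 XOR 1 = 0
g8 = g4 OR g7 = 1 OR 0 = 1
g9 = NOT g8 = NOT 1 = 0
g10 = NOT g9 = NOT 0 = 1
g11 = g10 AND g2 = 1 AND 1 = 1
So g11 = 1.

x=1, z=1, w=1, u=1, v=1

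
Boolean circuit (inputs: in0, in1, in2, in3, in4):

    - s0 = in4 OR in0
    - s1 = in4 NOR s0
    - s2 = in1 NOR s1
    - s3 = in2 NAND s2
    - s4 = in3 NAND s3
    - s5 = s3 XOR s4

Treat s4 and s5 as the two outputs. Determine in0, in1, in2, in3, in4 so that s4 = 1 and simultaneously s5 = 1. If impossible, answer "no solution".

Check with in0=1, in1=0, in2=1, in3=0, in4=0:
s0 = in4 OR in0 = 0 OR 1 = 1
s1 = in4 NOR s0 = 0 NOR 1 = 0
s2 = in1 NOR s1 = 0 NOR 0 = 1
s3 = in2 NAND s2 = 1 NAND 1 = 0
s4 = in3 NAND s3 = 0 NAND 0 = 1
s5 = s3 XOR s4 = 0 XOR 1 = 1
So s4 = 1 and s5 = 1.

in0=1, in1=0, in2=1, in3=0, in4=0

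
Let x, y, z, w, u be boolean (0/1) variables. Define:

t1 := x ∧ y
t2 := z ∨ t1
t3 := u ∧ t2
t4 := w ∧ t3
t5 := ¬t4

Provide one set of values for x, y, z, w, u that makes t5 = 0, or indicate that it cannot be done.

x=0, y=1, z=1, w=1, u=1

Check with x=0, y=1, z=1, w=1, u=1:
t1 = x ∧ y = 0 ∧ 1 = 0
t2 = z ∨ t1 = 1 ∨ 0 = 1
t3 = u ∧ t2 = 1 ∧ 1 = 1
t4 = w ∧ t3 = 1 ∧ 1 = 1
t5 = ¬t4 = ¬1 = 0
So t5 = 0 as required.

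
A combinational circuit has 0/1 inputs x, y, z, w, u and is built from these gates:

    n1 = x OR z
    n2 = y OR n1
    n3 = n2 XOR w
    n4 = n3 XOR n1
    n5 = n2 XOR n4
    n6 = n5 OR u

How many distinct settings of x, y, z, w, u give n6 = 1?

24

n6 = n5 OR u must be 1, so at least one of n5, u is 1.
Enumerating the 32 input combinations, 24 give n6 = 1 and 8 give n6 = 0.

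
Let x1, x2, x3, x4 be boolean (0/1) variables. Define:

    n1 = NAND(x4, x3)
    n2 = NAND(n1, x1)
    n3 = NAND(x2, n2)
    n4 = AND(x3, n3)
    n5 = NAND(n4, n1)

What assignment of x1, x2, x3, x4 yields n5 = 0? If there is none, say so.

n5 = NAND(n4, n1) must be 0, so both n4 = 1 and n1 = 1.
n4 = AND(x3, n3) must be 1, so both x3 = 1 and n3 = 1.
Check with x1=1, x2=1, x3=1, x4=0:
n1 = NAND(x4, x3) = NAND(0, 1) = 1
n2 = NAND(n1, x1) = NAND(1, 1) = 0
n3 = NAND(x2, n2) = NAND(1, 0) = 1
n4 = AND(x3, n3) = AND(1, 1) = 1
n5 = NAND(n4, n1) = NAND(1, 1) = 0
So n5 = 0 as required.

x1=1, x2=1, x3=1, x4=0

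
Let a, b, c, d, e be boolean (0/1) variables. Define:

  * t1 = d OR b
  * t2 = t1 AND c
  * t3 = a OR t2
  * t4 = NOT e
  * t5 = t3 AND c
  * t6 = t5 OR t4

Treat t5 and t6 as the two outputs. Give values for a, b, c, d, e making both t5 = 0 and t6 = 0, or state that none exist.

a=1, b=1, c=0, d=1, e=1

Check with a=1, b=1, c=0, d=1, e=1:
t1 = d OR b = 1 OR 1 = 1
t2 = t1 AND c = 1 AND 0 = 0
t3 = a OR t2 = 1 OR 0 = 1
t4 = NOT e = NOT 1 = 0
t5 = t3 AND c = 1 AND 0 = 0
t6 = t5 OR t4 = 0 OR 0 = 0
So t5 = 0 and t6 = 0.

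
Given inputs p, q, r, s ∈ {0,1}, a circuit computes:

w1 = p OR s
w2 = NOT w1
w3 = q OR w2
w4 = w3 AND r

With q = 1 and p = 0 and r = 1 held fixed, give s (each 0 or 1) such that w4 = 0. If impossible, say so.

no solution exists

With q = 1 and p = 0 and r = 1 fixed, none of the 2 settings of s give w4 = 0.
For example, with s=0:
w1 = p OR s = 0 OR 0 = 0
w2 = NOT w1 = NOT 0 = 1
w3 = q OR w2 = 1 OR 1 = 1
w4 = w3 AND r = 1 AND 1 = 1
giving w4 = 1 ≠ 0.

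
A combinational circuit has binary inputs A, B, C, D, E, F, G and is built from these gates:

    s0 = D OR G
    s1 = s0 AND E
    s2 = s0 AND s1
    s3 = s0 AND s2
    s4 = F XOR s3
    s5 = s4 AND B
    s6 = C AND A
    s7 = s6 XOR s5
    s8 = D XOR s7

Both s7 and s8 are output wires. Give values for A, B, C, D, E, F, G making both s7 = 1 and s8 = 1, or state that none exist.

A=1, B=1, C=1, D=0, E=0, F=0, G=0

Check with A=1, B=1, C=1, D=0, E=0, F=0, G=0:
s0 = D OR G = 0 OR 0 = 0
s1 = s0 AND E = 0 AND 0 = 0
s2 = s0 AND s1 = 0 AND 0 = 0
s3 = s0 AND s2 = 0 AND 0 = 0
s4 = F XOR s3 = 0 XOR 0 = 0
s5 = s4 AND B = 0 AND 1 = 0
s6 = C AND A = 1 AND 1 = 1
s7 = s6 XOR s5 = 1 XOR 0 = 1
s8 = D XOR s7 = 0 XOR 1 = 1
So s7 = 1 and s8 = 1.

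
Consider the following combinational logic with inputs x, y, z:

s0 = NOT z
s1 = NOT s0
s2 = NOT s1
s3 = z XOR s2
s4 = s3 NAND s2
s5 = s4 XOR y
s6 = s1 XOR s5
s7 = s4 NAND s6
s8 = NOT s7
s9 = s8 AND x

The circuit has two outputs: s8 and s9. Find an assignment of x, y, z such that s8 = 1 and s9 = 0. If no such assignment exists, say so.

x=0, y=1, z=1

Check with x=0, y=1, z=1:
s0 = NOT z = NOT 1 = 0
s1 = NOT s0 = NOT 0 = 1
s2 = NOT s1 = NOT 1 = 0
s3 = z XOR s2 = 1 XOR 0 = 1
s4 = s3 NAND s2 = 1 NAND 0 = 1
s5 = s4 XOR y = 1 XOR 1 = 0
s6 = s1 XOR s5 = 1 XOR 0 = 1
s7 = s4 NAND s6 = 1 NAND 1 = 0
s8 = NOT s7 = NOT 0 = 1
s9 = s8 AND x = 1 AND 0 = 0
So s8 = 1 and s9 = 0.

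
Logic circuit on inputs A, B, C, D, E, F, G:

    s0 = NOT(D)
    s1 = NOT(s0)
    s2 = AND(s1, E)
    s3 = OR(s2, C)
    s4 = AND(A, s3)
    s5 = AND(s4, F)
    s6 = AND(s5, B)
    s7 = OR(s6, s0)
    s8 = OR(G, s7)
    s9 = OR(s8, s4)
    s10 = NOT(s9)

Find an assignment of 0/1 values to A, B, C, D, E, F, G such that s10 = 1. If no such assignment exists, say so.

A=1, B=1, C=0, D=1, E=0, F=0, G=0

s10 = NOT(s9) must be 1, so s9 = 0.
s9 = OR(s8, s4) must be 0, so both s8 = 0 and s4 = 0.
s8 = OR(G, s7) must be 0, so both G = 0 and s7 = 0.
Check with A=1, B=1, C=0, D=1, E=0, F=0, G=0:
s0 = NOT(D) = NOT 1 = 0
s1 = NOT(s0) = NOT 0 = 1
s2 = AND(s1, E) = AND(1, 0) = 0
s3 = OR(s2, C) = OR(0, 0) = 0
s4 = AND(A, s3) = AND(1, 0) = 0
s5 = AND(s4, F) = AND(0, 0) = 0
s6 = AND(s5, B) = AND(0, 1) = 0
s7 = OR(s6, s0) = OR(0, 0) = 0
s8 = OR(G, s7) = OR(0, 0) = 0
s9 = OR(s8, s4) = OR(0, 0) = 0
s10 = NOT(s9) = NOT 0 = 1
So s10 = 1 as required.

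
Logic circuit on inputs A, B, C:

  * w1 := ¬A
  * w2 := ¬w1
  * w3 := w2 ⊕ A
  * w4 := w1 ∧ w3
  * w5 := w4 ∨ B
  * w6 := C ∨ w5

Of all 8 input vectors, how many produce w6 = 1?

w6 = C ∨ w5 must be 1, so at least one of C, w5 is 1.
Enumerating the 8 input combinations, 6 give w6 = 1 and 2 give w6 = 0.

6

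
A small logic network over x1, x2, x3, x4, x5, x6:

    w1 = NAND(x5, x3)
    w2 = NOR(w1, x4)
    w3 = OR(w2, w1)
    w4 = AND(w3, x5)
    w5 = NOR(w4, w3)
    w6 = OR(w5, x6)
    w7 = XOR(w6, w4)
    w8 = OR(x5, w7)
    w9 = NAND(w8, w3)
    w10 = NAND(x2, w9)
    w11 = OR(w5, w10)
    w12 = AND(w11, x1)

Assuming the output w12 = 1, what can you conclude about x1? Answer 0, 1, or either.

w12 = AND(w11, x1) must be 1, so both w11 = 1 and x1 = 1.
w11 = OR(w5, w10) must be 1, so at least one of w5, w10 is 1.
Every assignment with w12 = 1 has x1 = 1; there are 28 such assignment(s).

1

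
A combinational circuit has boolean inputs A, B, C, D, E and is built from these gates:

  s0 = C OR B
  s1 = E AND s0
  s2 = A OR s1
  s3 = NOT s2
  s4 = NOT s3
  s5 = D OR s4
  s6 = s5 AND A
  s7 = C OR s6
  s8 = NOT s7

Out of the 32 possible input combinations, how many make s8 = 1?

s8 = NOT s7 must be 1, so s7 = 0.
Enumerating the 32 input combinations, 8 give s8 = 1 and 24 give s8 = 0.

8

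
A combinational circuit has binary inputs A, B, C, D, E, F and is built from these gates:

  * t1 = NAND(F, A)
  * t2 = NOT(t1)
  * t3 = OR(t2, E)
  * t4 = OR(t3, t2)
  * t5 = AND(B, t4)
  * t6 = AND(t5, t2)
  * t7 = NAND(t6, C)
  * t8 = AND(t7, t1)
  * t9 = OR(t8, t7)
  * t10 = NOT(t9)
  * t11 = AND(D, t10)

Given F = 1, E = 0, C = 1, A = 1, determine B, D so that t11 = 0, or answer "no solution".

B=0, D=0

Check with F = 1, E = 0, C = 1, A = 1 and B=0, D=0:
t1 = NAND(F, A) = NAND(1, 1) = 0
t2 = NOT(t1) = NOT 0 = 1
t3 = OR(t2, E) = OR(1, 0) = 1
t4 = OR(t3, t2) = OR(1, 1) = 1
t5 = AND(B, t4) = AND(0, 1) = 0
t6 = AND(t5, t2) = AND(0, 1) = 0
t7 = NAND(t6, C) = NAND(0, 1) = 1
t8 = AND(t7, t1) = AND(1, 0) = 0
t9 = OR(t8, t7) = OR(0, 1) = 1
t10 = NOT(t9) = NOT 1 = 0
t11 = AND(D, t10) = AND(0, 0) = 0
So t11 = 0.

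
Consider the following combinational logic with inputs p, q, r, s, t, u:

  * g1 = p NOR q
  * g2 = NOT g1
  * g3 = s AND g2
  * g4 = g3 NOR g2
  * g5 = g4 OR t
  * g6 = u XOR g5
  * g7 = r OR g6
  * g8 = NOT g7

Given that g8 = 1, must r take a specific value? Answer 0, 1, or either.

0

g8 = NOT g7 must be 1, so g7 = 0.
g7 = r OR g6 must be 0, so both r = 0 and g6 = 0.
g6 = u XOR g5 must be 0, so u and g5 are equal.
Every assignment with g8 = 1 has r = 0; there are 16 such assignment(s).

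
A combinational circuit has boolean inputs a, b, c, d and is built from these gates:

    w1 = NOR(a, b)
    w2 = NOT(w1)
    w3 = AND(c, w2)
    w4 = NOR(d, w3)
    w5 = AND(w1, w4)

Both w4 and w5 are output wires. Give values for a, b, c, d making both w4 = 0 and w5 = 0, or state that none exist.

a=1 b=1 c=1 d=0

Check with a=1 b=1 c=1 d=0:
w1 = NOR(a, b) = NOR(1, 1) = 0
w2 = NOT(w1) = NOT 0 = 1
w3 = AND(c, w2) = AND(1, 1) = 1
w4 = NOR(d, w3) = NOR(0, 1) = 0
w5 = AND(w1, w4) = AND(0, 0) = 0
So w4 = 0 and w5 = 0.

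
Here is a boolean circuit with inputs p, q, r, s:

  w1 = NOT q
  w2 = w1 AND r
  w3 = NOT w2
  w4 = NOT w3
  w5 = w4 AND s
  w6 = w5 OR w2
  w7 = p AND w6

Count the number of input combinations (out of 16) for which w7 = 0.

w7 = p AND w6 must be 0, so at least one of p, w6 is 0.
Enumerating the 16 input combinations, 14 give w7 = 0 and 2 give w7 = 1.

14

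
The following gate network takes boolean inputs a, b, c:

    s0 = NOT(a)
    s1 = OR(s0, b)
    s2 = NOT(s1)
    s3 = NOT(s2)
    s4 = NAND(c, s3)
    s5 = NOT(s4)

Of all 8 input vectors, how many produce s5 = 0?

s5 = NOT(s4) must be 0, so s4 = 1.
s4 = NAND(c, s3) must be 1, so at least one of c, s3 is 0.
Enumerating the 8 input combinations, 5 give s5 = 0 and 3 give s5 = 1.

5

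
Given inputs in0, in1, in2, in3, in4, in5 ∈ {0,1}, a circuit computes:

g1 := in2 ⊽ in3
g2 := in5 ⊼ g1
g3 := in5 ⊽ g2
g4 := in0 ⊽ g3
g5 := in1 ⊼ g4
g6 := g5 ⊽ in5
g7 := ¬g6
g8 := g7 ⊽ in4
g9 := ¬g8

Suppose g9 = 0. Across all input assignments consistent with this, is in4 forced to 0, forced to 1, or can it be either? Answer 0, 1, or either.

g9 = ¬g8 must be 0, so g8 = 1.
Every assignment with g9 = 0 has in4 = 0; there are 4 such assignment(s).
  in0=0, in1=1, in2=0, in3=0, in4=0, in5=0
  in0=0, in1=1, in2=0, in3=1, in4=0, in5=0
  in0=0, in1=1, in2=1, in3=0, in4=0, in5=0
  in0=0, in1=1, in2=1, in3=1, in4=0, in5=0

0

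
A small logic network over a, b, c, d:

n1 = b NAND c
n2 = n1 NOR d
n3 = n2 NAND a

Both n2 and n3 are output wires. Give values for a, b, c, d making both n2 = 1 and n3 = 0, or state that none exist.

a=1, b=1, c=1, d=0

Check with a=1, b=1, c=1, d=0:
n1 = b NAND c = 1 NAND 1 = 0
n2 = n1 NOR d = 0 NOR 0 = 1
n3 = n2 NAND a = 1 NAND 1 = 0
So n2 = 1 and n3 = 0.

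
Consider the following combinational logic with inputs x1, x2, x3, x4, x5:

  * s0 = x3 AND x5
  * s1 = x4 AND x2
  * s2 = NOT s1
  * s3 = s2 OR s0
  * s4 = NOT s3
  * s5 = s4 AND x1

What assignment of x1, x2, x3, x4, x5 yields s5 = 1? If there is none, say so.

x1=1, x2=1, x3=0, x4=1, x5=1

Check with x1=1, x2=1, x3=0, x4=1, x5=1:
s0 = x3 AND x5 = 0 AND 1 = 0
s1 = x4 AND x2 = 1 AND 1 = 1
s2 = NOT s1 = NOT 1 = 0
s3 = s2 OR s0 = 0 OR 0 = 0
s4 = NOT s3 = NOT 0 = 1
s5 = s4 AND x1 = 1 AND 1 = 1
So s5 = 1 as required.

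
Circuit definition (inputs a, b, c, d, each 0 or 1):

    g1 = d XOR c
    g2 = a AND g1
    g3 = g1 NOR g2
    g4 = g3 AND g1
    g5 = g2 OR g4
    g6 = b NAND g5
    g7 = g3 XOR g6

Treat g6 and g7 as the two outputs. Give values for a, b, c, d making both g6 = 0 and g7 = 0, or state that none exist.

a=1, b=1, c=0, d=1

Check with a=1, b=1, c=0, d=1:
g1 = d XOR c = 1 XOR 0 = 1
g2 = a AND g1 = 1 AND 1 = 1
g3 = g1 NOR g2 = 1 NOR 1 = 0
g4 = g3 AND g1 = 0 AND 1 = 0
g5 = g2 OR g4 = 1 OR 0 = 1
g6 = b NAND g5 = 1 NAND 1 = 0
g7 = g3 XOR g6 = 0 XOR 0 = 0
So g6 = 0 and g7 = 0.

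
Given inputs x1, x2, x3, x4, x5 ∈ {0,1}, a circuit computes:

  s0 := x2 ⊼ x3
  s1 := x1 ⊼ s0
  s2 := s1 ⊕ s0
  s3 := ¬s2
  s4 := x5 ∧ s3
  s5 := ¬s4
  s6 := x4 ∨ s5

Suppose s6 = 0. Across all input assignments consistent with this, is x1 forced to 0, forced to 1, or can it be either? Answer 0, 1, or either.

0

s6 = x4 ∨ s5 must be 0, so both x4 = 0 and s5 = 0.
s5 = ¬s4 must be 0, so s4 = 1.
Every assignment with s6 = 0 has x1 = 0; there are 3 such assignment(s).
  x1=0, x2=0, x3=0, x4=0, x5=1
  x1=0, x2=0, x3=1, x4=0, x5=1
  x1=0, x2=1, x3=0, x4=0, x5=1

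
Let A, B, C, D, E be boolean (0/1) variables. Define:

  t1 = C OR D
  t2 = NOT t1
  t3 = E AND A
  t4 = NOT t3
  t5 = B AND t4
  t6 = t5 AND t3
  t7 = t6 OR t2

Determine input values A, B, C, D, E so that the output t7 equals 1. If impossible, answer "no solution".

A=0, B=0, C=0, D=0, E=1

t7 = t6 OR t2 must be 1, so at least one of t6, t2 is 1.
Check with A=0, B=0, C=0, D=0, E=1:
t1 = C OR D = 0 OR 0 = 0
t2 = NOT t1 = NOT 0 = 1
t3 = E AND A = 1 AND 0 = 0
t4 = NOT t3 = NOT 0 = 1
t5 = B AND t4 = 0 AND 1 = 0
t6 = t5 AND t3 = 0 AND 0 = 0
t7 = t6 OR t2 = 0 OR 1 = 1
So t7 = 1 as required.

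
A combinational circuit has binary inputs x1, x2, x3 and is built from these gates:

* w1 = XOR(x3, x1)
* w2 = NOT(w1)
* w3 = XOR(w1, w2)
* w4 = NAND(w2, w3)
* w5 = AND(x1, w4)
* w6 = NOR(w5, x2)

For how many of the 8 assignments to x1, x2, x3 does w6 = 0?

5

w6 = NOR(w5, x2) must be 0, so at least one of w5, x2 is 1.
Satisfying assignments:
  x1=0, x2=1, x3=0
  x1=0, x2=1, x3=1
  x1=1, x2=0, x3=0
  x1=1, x2=1, x3=0
  x1=1, x2=1, x3=1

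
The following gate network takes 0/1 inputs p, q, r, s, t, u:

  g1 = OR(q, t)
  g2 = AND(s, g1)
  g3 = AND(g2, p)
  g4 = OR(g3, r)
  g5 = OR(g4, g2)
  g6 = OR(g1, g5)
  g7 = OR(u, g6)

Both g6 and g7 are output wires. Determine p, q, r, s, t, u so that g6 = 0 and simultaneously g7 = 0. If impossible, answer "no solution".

Check with p=1 q=0 r=0 s=1 t=0 u=0:
g1 = OR(q, t) = OR(0, 0) = 0
g2 = AND(s, g1) = AND(1, 0) = 0
g3 = AND(g2, p) = AND(0, 1) = 0
g4 = OR(g3, r) = OR(0, 0) = 0
g5 = OR(g4, g2) = OR(0, 0) = 0
g6 = OR(g1, g5) = OR(0, 0) = 0
g7 = OR(u, g6) = OR(0, 0) = 0
So g6 = 0 and g7 = 0.

p=1 q=0 r=0 s=1 t=0 u=0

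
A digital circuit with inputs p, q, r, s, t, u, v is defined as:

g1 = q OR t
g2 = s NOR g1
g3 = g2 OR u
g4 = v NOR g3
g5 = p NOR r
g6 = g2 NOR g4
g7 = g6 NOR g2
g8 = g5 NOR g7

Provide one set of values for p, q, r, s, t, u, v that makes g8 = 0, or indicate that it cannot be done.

g8 = g5 NOR g7 must be 0, so at least one of g5, g7 is 1.
Check with p=0 q=1 r=1 s=0 t=1 u=0 v=0:
g1 = q OR t = 1 OR 1 = 1
g2 = s NOR g1 = 0 NOR 1 = 0
g3 = g2 OR u = 0 OR 0 = 0
g4 = v NOR g3 = 0 NOR 0 = 1
g5 = p NOR r = 0 NOR 1 = 0
g6 = g2 NOR g4 = 0 NOR 1 = 0
g7 = g6 NOR g2 = 0 NOR 0 = 1
g8 = g5 NOR g7 = 0 NOR 1 = 0
So g8 = 0 as required.

p=0 q=1 r=1 s=0 t=1 u=0 v=0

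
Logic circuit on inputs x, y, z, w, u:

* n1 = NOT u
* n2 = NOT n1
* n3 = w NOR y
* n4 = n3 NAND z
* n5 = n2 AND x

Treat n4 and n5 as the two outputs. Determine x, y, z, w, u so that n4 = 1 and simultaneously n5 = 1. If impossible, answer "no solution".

Check with x=1, y=1, z=1, w=0, u=1:
n1 = NOT u = NOT 1 = 0
n2 = NOT n1 = NOT 0 = 1
n3 = w NOR y = 0 NOR 1 = 0
n4 = n3 NAND z = 0 NAND 1 = 1
n5 = n2 AND x = 1 AND 1 = 1
So n4 = 1 and n5 = 1.

x=1, y=1, z=1, w=0, u=1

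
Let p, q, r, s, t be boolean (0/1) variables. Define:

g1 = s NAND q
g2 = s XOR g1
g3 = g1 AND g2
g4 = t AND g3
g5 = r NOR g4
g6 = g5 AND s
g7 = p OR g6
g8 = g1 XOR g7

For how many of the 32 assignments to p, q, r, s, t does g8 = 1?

g8 = g1 XOR g7 must be 1, so g1 and g7 differ.
Enumerating the 32 input combinations, 16 give g8 = 1 and 16 give g8 = 0.

16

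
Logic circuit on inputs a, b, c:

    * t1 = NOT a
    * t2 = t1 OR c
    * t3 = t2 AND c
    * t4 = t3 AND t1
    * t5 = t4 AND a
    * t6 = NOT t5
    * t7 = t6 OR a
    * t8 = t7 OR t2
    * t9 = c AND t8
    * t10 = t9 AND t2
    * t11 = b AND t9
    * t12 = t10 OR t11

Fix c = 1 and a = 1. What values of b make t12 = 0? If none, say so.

no solution exists

With c = 1 and a = 1 fixed, none of the 2 settings of b give t12 = 0.
For example, with b=1:
t1 = NOT a = NOT 1 = 0
t2 = t1 OR c = 0 OR 1 = 1
t3 = t2 AND c = 1 AND 1 = 1
t4 = t3 AND t1 = 1 AND 0 = 0
t5 = t4 AND a = 0 AND 1 = 0
t6 = NOT t5 = NOT 0 = 1
t7 = t6 OR a = 1 OR 1 = 1
t8 = t7 OR t2 = 1 OR 1 = 1
t9 = c AND t8 = 1 AND 1 = 1
t10 = t9 AND t2 = 1 AND 1 = 1
t11 = b AND t9 = 1 AND 1 = 1
t12 = t10 OR t11 = 1 OR 1 = 1
giving t12 = 1 ≠ 0.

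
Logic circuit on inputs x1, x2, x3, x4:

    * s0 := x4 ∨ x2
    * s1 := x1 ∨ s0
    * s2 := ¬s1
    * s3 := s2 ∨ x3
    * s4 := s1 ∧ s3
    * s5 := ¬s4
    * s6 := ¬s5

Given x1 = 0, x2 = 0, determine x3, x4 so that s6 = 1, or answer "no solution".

Check with x1 = 0, x2 = 0 and x3=1, x4=1:
s0 = x4 ∨ x2 = 1 ∨ 0 = 1
s1 = x1 ∨ s0 = 0 ∨ 1 = 1
s2 = ¬s1 = ¬1 = 0
s3 = s2 ∨ x3 = 0 ∨ 1 = 1
s4 = s1 ∧ s3 = 1 ∧ 1 = 1
s5 = ¬s4 = ¬1 = 0
s6 = ¬s5 = ¬0 = 1
So s6 = 1.

x3=1, x4=1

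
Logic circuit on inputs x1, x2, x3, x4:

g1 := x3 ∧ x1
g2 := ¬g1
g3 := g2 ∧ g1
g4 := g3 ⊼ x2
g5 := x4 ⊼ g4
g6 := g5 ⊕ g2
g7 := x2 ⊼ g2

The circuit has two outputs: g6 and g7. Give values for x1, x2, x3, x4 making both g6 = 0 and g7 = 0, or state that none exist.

x1=0 x2=1 x3=0 x4=0

Check with x1=0 x2=1 x3=0 x4=0:
g1 = x3 ∧ x1 = 0 ∧ 0 = 0
g2 = ¬g1 = ¬0 = 1
g3 = g2 ∧ g1 = 1 ∧ 0 = 0
g4 = g3 ⊼ x2 = 0 ⊼ 1 = 1
g5 = x4 ⊼ g4 = 0 ⊼ 1 = 1
g6 = g5 ⊕ g2 = 1 ⊕ 1 = 0
g7 = x2 ⊼ g2 = 1 ⊼ 1 = 0
So g6 = 0 and g7 = 0.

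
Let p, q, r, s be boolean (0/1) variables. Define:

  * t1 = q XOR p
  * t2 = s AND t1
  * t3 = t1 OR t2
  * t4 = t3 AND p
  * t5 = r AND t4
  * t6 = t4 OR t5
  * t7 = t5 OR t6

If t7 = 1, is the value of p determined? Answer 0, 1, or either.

1

t7 = t5 OR t6 must be 1, so at least one of t5, t6 is 1.
Every assignment with t7 = 1 has p = 1; there are 4 such assignment(s).
  p=1, q=0, r=0, s=0
  p=1, q=0, r=0, s=1
  p=1, q=0, r=1, s=0
  p=1, q=0, r=1, s=1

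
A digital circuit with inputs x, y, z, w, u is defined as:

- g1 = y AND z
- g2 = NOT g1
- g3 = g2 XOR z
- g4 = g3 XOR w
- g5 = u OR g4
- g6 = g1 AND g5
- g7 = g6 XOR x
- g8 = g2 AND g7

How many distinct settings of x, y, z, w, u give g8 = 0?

g8 = g2 AND g7 must be 0, so at least one of g2, g7 is 0.
Enumerating the 32 input combinations, 20 give g8 = 0 and 12 give g8 = 1.

20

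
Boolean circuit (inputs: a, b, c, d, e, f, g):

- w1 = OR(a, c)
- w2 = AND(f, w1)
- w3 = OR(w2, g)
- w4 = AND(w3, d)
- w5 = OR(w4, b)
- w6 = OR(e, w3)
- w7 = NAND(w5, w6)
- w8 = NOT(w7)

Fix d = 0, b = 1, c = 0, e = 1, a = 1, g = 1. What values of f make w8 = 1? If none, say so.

f=1

Check with d = 0, b = 1, c = 0, e = 1, a = 1, g = 1 and f=1:
w1 = OR(a, c) = OR(1, 0) = 1
w2 = AND(f, w1) = AND(1, 1) = 1
w3 = OR(w2, g) = OR(1, 1) = 1
w4 = AND(w3, d) = AND(1, 0) = 0
w5 = OR(w4, b) = OR(0, 1) = 1
w6 = OR(e, w3) = OR(1, 1) = 1
w7 = NAND(w5, w6) = NAND(1, 1) = 0
w8 = NOT(w7) = NOT 0 = 1
So w8 = 1.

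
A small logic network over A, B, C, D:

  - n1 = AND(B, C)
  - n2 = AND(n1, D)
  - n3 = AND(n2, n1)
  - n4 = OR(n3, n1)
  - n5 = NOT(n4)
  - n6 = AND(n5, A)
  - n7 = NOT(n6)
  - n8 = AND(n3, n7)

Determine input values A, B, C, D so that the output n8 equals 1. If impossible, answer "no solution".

n8 = AND(n3, n7) must be 1, so both n3 = 1 and n7 = 1.
n3 = AND(n2, n1) must be 1, so both n2 = 1 and n1 = 1.
Check with A=0 B=1 C=1 D=1:
n1 = AND(B, C) = AND(1, 1) = 1
n2 = AND(n1, D) = AND(1, 1) = 1
n3 = AND(n2, n1) = AND(1, 1) = 1
n4 = OR(n3, n1) = OR(1, 1) = 1
n5 = NOT(n4) = NOT 1 = 0
n6 = AND(n5, A) = AND(0, 0) = 0
n7 = NOT(n6) = NOT 0 = 1
n8 = AND(n3, n7) = AND(1, 1) = 1
So n8 = 1 as required.

A=0 B=1 C=1 D=1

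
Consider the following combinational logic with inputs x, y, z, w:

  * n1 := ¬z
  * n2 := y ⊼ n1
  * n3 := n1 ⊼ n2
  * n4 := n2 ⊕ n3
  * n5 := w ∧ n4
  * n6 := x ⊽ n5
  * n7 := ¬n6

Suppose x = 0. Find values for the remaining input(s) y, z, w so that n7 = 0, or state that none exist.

n7 = ¬n6 must be 0, so n6 = 1.
Check with x = 0 and y=0, z=0, w=0:
n1 = ¬z = ¬0 = 1
n2 = y ⊼ n1 = 0 ⊼ 1 = 1
n3 = n1 ⊼ n2 = 1 ⊼ 1 = 0
n4 = n2 ⊕ n3 = 1 ⊕ 0 = 1
n5 = w ∧ n4 = 0 ∧ 1 = 0
n6 = x ⊽ n5 = 0 ⊽ 0 = 1
n7 = ¬n6 = ¬1 = 0
So n7 = 0.

y=0, z=0, w=0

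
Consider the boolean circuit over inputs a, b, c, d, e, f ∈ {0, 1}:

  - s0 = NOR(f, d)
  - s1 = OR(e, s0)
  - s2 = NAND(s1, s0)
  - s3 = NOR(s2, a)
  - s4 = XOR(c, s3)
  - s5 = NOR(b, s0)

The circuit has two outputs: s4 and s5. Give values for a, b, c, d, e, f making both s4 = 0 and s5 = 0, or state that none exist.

Check with a=0, b=1, c=1, d=0, e=0, f=0:
s0 = NOR(f, d) = NOR(0, 0) = 1
s1 = OR(e, s0) = OR(0, 1) = 1
s2 = NAND(s1, s0) = NAND(1, 1) = 0
s3 = NOR(s2, a) = NOR(0, 0) = 1
s4 = XOR(c, s3) = XOR(1, 1) = 0
s5 = NOR(b, s0) = NOR(1, 1) = 0
So s4 = 0 and s5 = 0.

a=0, b=1, c=1, d=0, e=0, f=0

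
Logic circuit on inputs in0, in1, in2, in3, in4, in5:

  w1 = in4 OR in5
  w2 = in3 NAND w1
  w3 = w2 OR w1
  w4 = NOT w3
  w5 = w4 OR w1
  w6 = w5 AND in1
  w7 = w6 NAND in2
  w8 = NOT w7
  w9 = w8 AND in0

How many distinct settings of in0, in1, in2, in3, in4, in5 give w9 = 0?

58

w9 = w8 AND in0 must be 0, so at least one of w8, in0 is 0.
Enumerating the 64 input combinations, 58 give w9 = 0 and 6 give w9 = 1.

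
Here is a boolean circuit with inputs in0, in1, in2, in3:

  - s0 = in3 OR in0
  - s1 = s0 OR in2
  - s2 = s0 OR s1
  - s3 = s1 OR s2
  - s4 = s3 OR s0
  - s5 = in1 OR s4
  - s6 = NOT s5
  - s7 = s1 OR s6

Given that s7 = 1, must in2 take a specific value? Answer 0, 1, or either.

either

Both values of in2 occur among assignments with s7 = 1:
  in2=0: in0=0, in1=0, in2=0, in3=0
  in2=1: in0=0, in1=0, in2=1, in3=0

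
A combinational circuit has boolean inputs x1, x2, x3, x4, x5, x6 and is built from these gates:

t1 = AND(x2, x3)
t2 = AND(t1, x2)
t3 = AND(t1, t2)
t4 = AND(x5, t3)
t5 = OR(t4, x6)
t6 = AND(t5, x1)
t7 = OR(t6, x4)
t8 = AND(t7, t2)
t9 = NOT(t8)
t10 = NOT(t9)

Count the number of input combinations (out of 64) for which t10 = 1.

11

t10 = NOT(t9) must be 1, so t9 = 0.
Enumerating the 64 input combinations, 11 give t10 = 1 and 53 give t10 = 0.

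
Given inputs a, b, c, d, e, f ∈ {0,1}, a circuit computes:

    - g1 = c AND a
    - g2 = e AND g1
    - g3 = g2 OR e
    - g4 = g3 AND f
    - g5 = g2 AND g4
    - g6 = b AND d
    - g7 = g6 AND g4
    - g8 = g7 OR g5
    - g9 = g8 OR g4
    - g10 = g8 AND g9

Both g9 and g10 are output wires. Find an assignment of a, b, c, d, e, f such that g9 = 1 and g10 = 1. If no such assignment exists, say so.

Check with a=1 b=1 c=0 d=1 e=1 f=1:
g1 = c AND a = 0 AND 1 = 0
g2 = e AND g1 = 1 AND 0 = 0
g3 = g2 OR e = 0 OR 1 = 1
g4 = g3 AND f = 1 AND 1 = 1
g5 = g2 AND g4 = 0 AND 1 = 0
g6 = b AND d = 1 AND 1 = 1
g7 = g6 AND g4 = 1 AND 1 = 1
g8 = g7 OR g5 = 1 OR 0 = 1
g9 = g8 OR g4 = 1 OR 1 = 1
g10 = g8 AND g9 = 1 AND 1 = 1
So g9 = 1 and g10 = 1.

a=1 b=1 c=0 d=1 e=1 f=1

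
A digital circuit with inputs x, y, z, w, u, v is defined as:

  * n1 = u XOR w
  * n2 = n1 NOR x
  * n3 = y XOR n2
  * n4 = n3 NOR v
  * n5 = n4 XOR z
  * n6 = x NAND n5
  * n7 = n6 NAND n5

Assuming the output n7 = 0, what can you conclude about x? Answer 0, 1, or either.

0

n7 = n6 NAND n5 must be 0, so both n6 = 1 and n5 = 1.
Every assignment with n7 = 0 has x = 0; there are 16 such assignment(s).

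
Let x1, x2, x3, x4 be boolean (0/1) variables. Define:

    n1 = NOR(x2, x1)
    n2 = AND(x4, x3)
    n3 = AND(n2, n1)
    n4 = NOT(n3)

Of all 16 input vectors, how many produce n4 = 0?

1

n4 = NOT(n3) must be 0, so n3 = 1.
n3 = AND(n2, n1) must be 1, so both n2 = 1 and n1 = 1.
Enumerating the 16 input combinations, 1 give n4 = 0 and 15 give n4 = 1.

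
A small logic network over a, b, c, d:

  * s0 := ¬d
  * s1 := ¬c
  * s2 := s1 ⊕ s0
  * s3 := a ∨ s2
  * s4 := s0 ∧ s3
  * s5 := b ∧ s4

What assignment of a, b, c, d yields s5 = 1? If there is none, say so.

s5 = b ∧ s4 must be 1, so both b = 1 and s4 = 1.
Check with a=0, b=1, c=1, d=0:
s0 = ¬d = ¬0 = 1
s1 = ¬c = ¬1 = 0
s2 = s1 ⊕ s0 = 0 ⊕ 1 = 1
s3 = a ∨ s2 = 0 ∨ 1 = 1
s4 = s0 ∧ s3 = 1 ∧ 1 = 1
s5 = b ∧ s4 = 1 ∧ 1 = 1
So s5 = 1 as required.

a=0, b=1, c=1, d=0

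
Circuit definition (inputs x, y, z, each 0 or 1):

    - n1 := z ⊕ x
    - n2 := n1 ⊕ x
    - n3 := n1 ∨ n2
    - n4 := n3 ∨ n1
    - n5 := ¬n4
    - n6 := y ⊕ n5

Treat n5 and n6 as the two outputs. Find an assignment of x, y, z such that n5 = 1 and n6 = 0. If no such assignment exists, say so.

Check with x=0, y=1, z=0:
n1 = z ⊕ x = 0 ⊕ 0 = 0
n2 = n1 ⊕ x = 0 ⊕ 0 = 0
n3 = n1 ∨ n2 = 0 ∨ 0 = 0
n4 = n3 ∨ n1 = 0 ∨ 0 = 0
n5 = ¬n4 = ¬0 = 1
n6 = y ⊕ n5 = 1 ⊕ 1 = 0
So n5 = 1 and n6 = 0.

x=0, y=1, z=0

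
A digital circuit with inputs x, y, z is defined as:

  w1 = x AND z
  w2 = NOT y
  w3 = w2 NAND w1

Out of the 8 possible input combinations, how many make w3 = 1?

7

w3 = w2 NAND w1 must be 1, so at least one of w2, w1 is 0.
Enumerating the 8 input combinations, 7 give w3 = 1 and 1 give w3 = 0.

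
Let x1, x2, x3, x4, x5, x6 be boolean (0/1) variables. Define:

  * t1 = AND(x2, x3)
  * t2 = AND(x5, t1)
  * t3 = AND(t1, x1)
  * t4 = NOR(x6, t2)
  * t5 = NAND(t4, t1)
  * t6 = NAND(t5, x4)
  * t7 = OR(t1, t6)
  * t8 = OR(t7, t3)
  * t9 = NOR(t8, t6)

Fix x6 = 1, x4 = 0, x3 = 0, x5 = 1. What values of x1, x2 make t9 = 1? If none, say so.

no solution exists

With x6 = 1, x4 = 0, x3 = 0, x5 = 1 fixed, none of the 4 settings of x1, x2 give t9 = 1.
For example, with x1=1, x2=1:
t1 = AND(x2, x3) = AND(1, 0) = 0
t2 = AND(x5, t1) = AND(1, 0) = 0
t3 = AND(t1, x1) = AND(0, 1) = 0
t4 = NOR(x6, t2) = NOR(1, 0) = 0
t5 = NAND(t4, t1) = NAND(0, 0) = 1
t6 = NAND(t5, x4) = NAND(1, 0) = 1
t7 = OR(t1, t6) = OR(0, 1) = 1
t8 = OR(t7, t3) = OR(1, 0) = 1
t9 = NOR(t8, t6) = NOR(1, 1) = 0
giving t9 = 0 ≠ 1.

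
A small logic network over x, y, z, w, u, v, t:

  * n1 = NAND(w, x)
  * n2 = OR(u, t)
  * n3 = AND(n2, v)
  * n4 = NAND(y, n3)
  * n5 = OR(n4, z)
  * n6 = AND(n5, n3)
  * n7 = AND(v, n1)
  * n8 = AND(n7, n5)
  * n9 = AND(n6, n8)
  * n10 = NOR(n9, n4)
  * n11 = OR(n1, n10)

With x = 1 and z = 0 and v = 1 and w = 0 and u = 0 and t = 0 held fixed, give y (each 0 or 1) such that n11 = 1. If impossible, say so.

Check with x = 1 and z = 0 and v = 1 and w = 0 and u = 0 and t = 0 and y=1:
n1 = NAND(w, x) = NAND(0, 1) = 1
n2 = OR(u, t) = OR(0, 0) = 0
n3 = AND(n2, v) = AND(0, 1) = 0
n4 = NAND(y, n3) = NAND(1, 0) = 1
n5 = OR(n4, z) = OR(1, 0) = 1
n6 = AND(n5, n3) = AND(1, 0) = 0
n7 = AND(v, n1) = AND(1, 1) = 1
n8 = AND(n7, n5) = AND(1, 1) = 1
n9 = AND(n6, n8) = AND(0, 1) = 0
n10 = NOR(n9, n4) = NOR(0, 1) = 0
n11 = OR(n1, n10) = OR(1, 0) = 1
So n11 = 1.

y=1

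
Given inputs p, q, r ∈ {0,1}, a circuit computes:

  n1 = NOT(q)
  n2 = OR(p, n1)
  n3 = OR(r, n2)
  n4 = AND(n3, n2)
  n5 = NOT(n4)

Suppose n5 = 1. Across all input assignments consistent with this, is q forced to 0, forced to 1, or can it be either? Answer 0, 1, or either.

n5 = NOT(n4) must be 1, so n4 = 0.
n4 = AND(n3, n2) must be 0, so at least one of n3, n2 is 0.
Every assignment with n5 = 1 has q = 1; there are 2 such assignment(s).
  p=0, q=1, r=0
  p=0, q=1, r=1

1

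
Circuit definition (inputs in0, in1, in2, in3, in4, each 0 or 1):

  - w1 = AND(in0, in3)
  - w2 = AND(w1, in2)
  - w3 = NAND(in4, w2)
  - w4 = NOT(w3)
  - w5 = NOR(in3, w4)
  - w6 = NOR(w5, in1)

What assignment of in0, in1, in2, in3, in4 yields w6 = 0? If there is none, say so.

w6 = NOR(w5, in1) must be 0, so at least one of w5, in1 is 1.
Check with in0=1, in1=0, in2=1, in3=0, in4=1:
w1 = AND(in0, in3) = AND(1, 0) = 0
w2 = AND(w1, in2) = AND(0, 1) = 0
w3 = NAND(in4, w2) = NAND(1, 0) = 1
w4 = NOT(w3) = NOT 1 = 0
w5 = NOR(in3, w4) = NOR(0, 0) = 1
w6 = NOR(w5, in1) = NOR(1, 0) = 0
So w6 = 0 as required.

in0=1, in1=0, in2=1, in3=0, in4=1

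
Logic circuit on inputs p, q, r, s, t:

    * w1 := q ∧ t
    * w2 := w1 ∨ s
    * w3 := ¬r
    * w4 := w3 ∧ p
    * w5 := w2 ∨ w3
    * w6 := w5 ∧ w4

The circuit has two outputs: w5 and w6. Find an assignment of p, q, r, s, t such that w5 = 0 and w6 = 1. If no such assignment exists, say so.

no solution exists

Across all 32 input combinations, none give both w5 = 0 and w6 = 1.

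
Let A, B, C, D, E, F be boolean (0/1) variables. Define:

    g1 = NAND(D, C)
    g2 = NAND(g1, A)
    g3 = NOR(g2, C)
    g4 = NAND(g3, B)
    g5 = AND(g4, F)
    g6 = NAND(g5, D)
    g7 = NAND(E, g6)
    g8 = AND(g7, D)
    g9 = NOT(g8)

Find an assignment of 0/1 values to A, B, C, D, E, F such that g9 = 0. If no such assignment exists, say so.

Check with A=0, B=1, C=1, D=1, E=0, F=0:
g1 = NAND(D, C) = NAND(1, 1) = 0
g2 = NAND(g1, A) = NAND(0, 0) = 1
g3 = NOR(g2, C) = NOR(1, 1) = 0
g4 = NAND(g3, B) = NAND(0, 1) = 1
g5 = AND(g4, F) = AND(1, 0) = 0
g6 = NAND(g5, D) = NAND(0, 1) = 1
g7 = NAND(E, g6) = NAND(0, 1) = 1
g8 = AND(g7, D) = AND(1, 1) = 1
g9 = NOT(g8) = NOT 1 = 0
So g9 = 0 as required.

A=0, B=1, C=1, D=1, E=0, F=0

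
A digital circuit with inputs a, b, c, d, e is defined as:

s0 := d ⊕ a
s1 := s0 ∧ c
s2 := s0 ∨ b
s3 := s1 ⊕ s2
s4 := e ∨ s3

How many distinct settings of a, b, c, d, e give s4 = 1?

24

s4 = e ∨ s3 must be 1, so at least one of e, s3 is 1.
Enumerating the 32 input combinations, 24 give s4 = 1 and 8 give s4 = 0.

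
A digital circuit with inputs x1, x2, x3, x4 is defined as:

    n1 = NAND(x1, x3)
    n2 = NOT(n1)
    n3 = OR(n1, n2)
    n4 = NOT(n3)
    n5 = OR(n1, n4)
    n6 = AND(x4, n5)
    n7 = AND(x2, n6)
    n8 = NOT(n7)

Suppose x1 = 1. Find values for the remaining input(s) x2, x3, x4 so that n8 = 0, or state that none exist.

n8 = NOT(n7) must be 0, so n7 = 1.
n7 = AND(x2, n6) must be 1, so both x2 = 1 and n6 = 1.
Check with x1 = 1 and x2=1, x3=0, x4=1:
n1 = NAND(x1, x3) = NAND(1, 0) = 1
n2 = NOT(n1) = NOT 1 = 0
n3 = OR(n1, n2) = OR(1, 0) = 1
n4 = NOT(n3) = NOT 1 = 0
n5 = OR(n1, n4) = OR(1, 0) = 1
n6 = AND(x4, n5) = AND(1, 1) = 1
n7 = AND(x2, n6) = AND(1, 1) = 1
n8 = NOT(n7) = NOT 1 = 0
So n8 = 0.

x2=1 x3=0 x4=1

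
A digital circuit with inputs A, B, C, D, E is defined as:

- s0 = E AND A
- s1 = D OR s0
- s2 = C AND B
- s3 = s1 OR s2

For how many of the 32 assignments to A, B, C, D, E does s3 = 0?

9

s3 = s1 OR s2 must be 0, so both s1 = 0 and s2 = 0.
Enumerating the 32 input combinations, 9 give s3 = 0 and 23 give s3 = 1.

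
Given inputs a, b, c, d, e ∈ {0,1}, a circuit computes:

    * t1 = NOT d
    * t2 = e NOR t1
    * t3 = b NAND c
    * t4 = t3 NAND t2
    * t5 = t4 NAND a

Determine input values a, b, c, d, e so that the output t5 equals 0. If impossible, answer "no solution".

t5 = t4 NAND a must be 0, so both t4 = 1 and a = 1.
t4 = t3 NAND t2 must be 1, so at least one of t3, t2 is 0.
Check with a=1 b=0 c=0 d=1 e=1:
t1 = NOT d = NOT 1 = 0
t2 = e NOR t1 = 1 NOR 0 = 0
t3 = b NAND c = 0 NAND 0 = 1
t4 = t3 NAND t2 = 1 NAND 0 = 1
t5 = t4 NAND a = 1 NAND 1 = 0
So t5 = 0 as required.

a=1 b=0 c=0 d=1 e=1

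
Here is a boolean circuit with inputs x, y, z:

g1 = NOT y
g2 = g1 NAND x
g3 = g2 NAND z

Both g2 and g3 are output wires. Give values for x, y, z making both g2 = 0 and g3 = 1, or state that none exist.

Check with x=1, y=0, z=1:
g1 = NOT y = NOT 0 = 1
g2 = g1 NAND x = 1 NAND 1 = 0
g3 = g2 NAND z = 0 NAND 1 = 1
So g2 = 0 and g3 = 1.

x=1, y=0, z=1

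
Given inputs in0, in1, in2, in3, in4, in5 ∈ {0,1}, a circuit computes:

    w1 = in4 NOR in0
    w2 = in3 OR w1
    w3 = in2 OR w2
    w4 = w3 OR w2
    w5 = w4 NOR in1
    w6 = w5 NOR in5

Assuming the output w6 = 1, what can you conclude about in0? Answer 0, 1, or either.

either

Both values of in0 occur among assignments with w6 = 1:
  in0=0: in0=0, in1=0, in2=0, in3=0, in4=0, in5=0
  in0=1: in0=1, in1=0, in2=0, in3=1, in4=0, in5=0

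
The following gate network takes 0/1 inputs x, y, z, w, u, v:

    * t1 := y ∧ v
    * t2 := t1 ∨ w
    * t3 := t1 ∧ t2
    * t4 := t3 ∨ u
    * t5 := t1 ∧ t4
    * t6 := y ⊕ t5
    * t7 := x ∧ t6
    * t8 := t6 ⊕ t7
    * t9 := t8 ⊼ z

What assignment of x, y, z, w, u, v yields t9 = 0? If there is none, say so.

x=0, y=1, z=1, w=1, u=1, v=0

t9 = t8 ⊼ z must be 0, so both t8 = 1 and z = 1.
Check with x=0, y=1, z=1, w=1, u=1, v=0:
t1 = y ∧ v = 1 ∧ 0 = 0
t2 = t1 ∨ w = 0 ∨ 1 = 1
t3 = t1 ∧ t2 = 0 ∧ 1 = 0
t4 = t3 ∨ u = 0 ∨ 1 = 1
t5 = t1 ∧ t4 = 0 ∧ 1 = 0
t6 = y ⊕ t5 = 1 ⊕ 0 = 1
t7 = x ∧ t6 = 0 ∧ 1 = 0
t8 = t6 ⊕ t7 = 1 ⊕ 0 = 1
t9 = t8 ⊼ z = 1 ⊼ 1 = 0
So t9 = 0 as required.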